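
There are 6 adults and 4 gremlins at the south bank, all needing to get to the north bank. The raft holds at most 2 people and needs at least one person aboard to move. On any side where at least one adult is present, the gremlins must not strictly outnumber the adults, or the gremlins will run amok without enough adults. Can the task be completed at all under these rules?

1. 2 gremlins → the north bank.  (the south bank: 6A 2G; the north bank: 0A 2G)
2. 1 gremlin ← the south bank.  (the south bank: 6A 3G; the north bank: 0A 1G)
3. 2 gremlins → the north bank.  (the south bank: 6A 1G; the north bank: 0A 3G)
4. 1 gremlin ← the south bank.  (the south bank: 6A 2G; the north bank: 0A 2G)
5. 2 adults → the north bank.  (the south bank: 4A 2G; the north bank: 2A 2G)
6. 1 gremlin ← the south bank.  (the south bank: 4A 3G; the north bank: 2A 1G)
7. 1 adult and 1 gremlin → the north bank.  (the south bank: 3A 2G; the north bank: 3A 2G)
8. 1 gremlin ← the south bank.  (the south bank: 3A 3G; the north bank: 3A 1G)
9. 2 gremlins → the north bank.  (the south bank: 3A 1G; the north bank: 3A 3G)
10. 1 gremlin ← the south bank.  (the south bank: 3A 2G; the north bank: 3A 2G)
11. 1 adult and 1 gremlin → the north bank.  (the south bank: 2A 1G; the north bank: 4A 3G)
12. 1 gremlin ← the south bank.  (the south bank: 2A 2G; the north bank: 4A 2G)
13. 2 gremlins → the north bank.  (the south bank: 2A 0G; the north bank: 4A 4G)
14. 1 gremlin ← the south bank.  (the south bank: 2A 1G; the north bank: 4A 3G)
15. 1 adult and 1 gremlin → the north bank.  (the south bank: 1A 0G; the north bank: 5A 4G)
16. 1 gremlin ← the south bank.  (the south bank: 1A 1G; the north bank: 5A 3G)
17. 1 adult and 1 gremlin → the north bank.  (the south bank: 0A 0G; the north bank: 6A 4G)

Yes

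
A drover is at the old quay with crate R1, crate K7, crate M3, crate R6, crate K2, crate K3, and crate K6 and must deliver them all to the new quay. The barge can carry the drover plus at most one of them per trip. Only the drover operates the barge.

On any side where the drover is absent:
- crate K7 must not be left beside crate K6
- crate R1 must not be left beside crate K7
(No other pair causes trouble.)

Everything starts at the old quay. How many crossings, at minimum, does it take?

15

Counting alone: the drover can take at most 1 across per trip to the new quay, so moving all 7 needs at least 7 loaded trips out, with a return between consecutive ones — at least 13 crossings.
The safety rule pushes this higher. Following every safe sequence of crossings, the most of the 7 that can be at the new quay as the barge arrives there on crossing 13 is 6 — never all 7.
So no plan with fewer than 15 crossings exists, and this one achieves 15:
1. Drover goes to the new quay with crate K7.  [the old quay: crate K2, crate K3, crate K6, crate M3, crate R1, crate R6 | the new quay: crate K7]
2. Drover goes back to the old quay alone.  [the old quay: crate K2, crate K3, crate K6, crate M3, crate R1, crate R6 | the new quay: crate K7]
3. Drover goes to the new quay with crate R1.  [the old quay: crate K2, crate K3, crate K6, crate M3, crate R6 | the new quay: crate K7, crate R1]
4. Drover goes back to the old quay with crate K7.  [the old quay: crate K2, crate K3, crate K6, crate K7, crate M3, crate R6 | the new quay: crate R1]
5. Drover goes to the new quay with crate K6.  [the old quay: crate K2, crate K3, crate K7, crate M3, crate R6 | the new quay: crate K6, crate R1]
6. Drover goes back to the old quay alone.  [the old quay: crate K2, crate K3, crate K7, crate M3, crate R6 | the new quay: crate K6, crate R1]
7. Drover goes to the new quay with crate M3.  [the old quay: crate K2, crate K3, crate K7, crate R6 | the new quay: crate K6, crate M3, crate R1]
8. Drover goes back to the old quay alone.  [the old quay: crate K2, crate K3, crate K7, crate R6 | the new quay: crate K6, crate M3, crate R1]
9. Drover goes to the new quay with crate R6.  [the old quay: crate K2, crate K3, crate K7 | the new quay: crate K6, crate M3, crate R1, crate R6]
10. Drover goes back to the old quay alone.  [the old quay: crate K2, crate K3, crate K7 | the new quay: crate K6, crate M3, crate R1, crate R6]
11. Drover goes to the new quay with crate K2.  [the old quay: crate K3, crate K7 | the new quay: crate K2, crate K6, crate M3, crate R1, crate R6]
12. Drover goes back to the old quay alone.  [the old quay: crate K3, crate K7 | the new quay: crate K2, crate K6, crate M3, crate R1, crate R6]
13. Drover goes to the new quay with crate K3.  [the old quay: crate K7 | the new quay: crate K2, crate K3, crate K6, crate M3, crate R1, crate R6]
14. Drover goes back to the old quay alone.  [the old quay: crate K7 | the new quay: crate K2, crate K3, crate K6, crate M3, crate R1, crate R6]
15. Drover goes to the new quay with crate K7.  [the old quay: — | the new quay: crate K2, crate K3, crate K6, crate K7, crate M3, crate R1, crate R6]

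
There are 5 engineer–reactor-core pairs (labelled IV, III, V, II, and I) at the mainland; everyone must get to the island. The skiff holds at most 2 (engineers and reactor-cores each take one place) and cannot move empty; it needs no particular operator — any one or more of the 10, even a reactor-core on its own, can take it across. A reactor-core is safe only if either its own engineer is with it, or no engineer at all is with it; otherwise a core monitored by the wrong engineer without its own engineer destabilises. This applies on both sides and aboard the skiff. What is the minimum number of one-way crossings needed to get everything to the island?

Following every safe sequence of crossings from the start, the most of the 10 that can be at the island as the skiff arrives there on crossings 1, 3, 5, 7 is 2, 3, 4, 5 respectively; the best ever achieved is 5 of 10.
From crossing 9 on, no configuration arises that was not already reachable earlier: only 82 distinct safe configurations (who is on which side, and where the skiff is) can ever be reached, none of them has everyone across, and every continuation just revisits them. So no valid plan exists.

impossible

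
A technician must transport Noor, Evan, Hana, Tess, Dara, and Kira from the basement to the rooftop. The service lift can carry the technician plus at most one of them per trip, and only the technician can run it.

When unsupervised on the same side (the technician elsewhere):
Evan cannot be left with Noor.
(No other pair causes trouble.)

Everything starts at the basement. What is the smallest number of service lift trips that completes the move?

Counting alone: the technician can take at most 1 across per trip to the rooftop, so moving all 6 needs at least 6 loaded trips out, with a return between consecutive ones — at least 11 crossings.
The plan below uses exactly 11 crossings, so it is optimal:
1. Technician goes to the rooftop with Noor.
2. Technician goes back to the basement alone.
3. Technician goes to the rooftop with Hana.
4. Technician goes back to the basement alone.
5. Technician goes to the rooftop with Tess.
6. Technician goes back to the basement alone.
7. Technician goes to the rooftop with Dara.
8. Technician goes back to the basement alone.
9. Technician goes to the rooftop with Kira.
10. Technician goes back to the basement alone.
11. Technician goes to the rooftop with Evan.

11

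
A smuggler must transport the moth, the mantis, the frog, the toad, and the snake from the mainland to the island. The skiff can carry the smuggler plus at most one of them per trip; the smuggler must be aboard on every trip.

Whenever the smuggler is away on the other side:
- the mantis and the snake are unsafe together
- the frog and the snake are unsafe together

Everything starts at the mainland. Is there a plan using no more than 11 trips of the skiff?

Yes — this plan uses 11 crossings (≤ 11):
1. Smuggler goes to the island with the snake.  [the mainland: the frog, the mantis, the moth, the toad | the island: the snake]
2. Smuggler goes back to the mainland alone.  [the mainland: the frog, the mantis, the moth, the toad | the island: the snake]
3. Smuggler goes to the island with the moth.  [the mainland: the frog, the mantis, the toad | the island: the moth, the snake]
4. Smuggler goes back to the mainland alone.  [the mainland: the frog, the mantis, the toad | the island: the moth, the snake]
5. Smuggler goes to the island with the mantis.  [the mainland: the frog, the toad | the island: the mantis, the moth, the snake]
6. Smuggler goes back to the mainland with the snake.  [the mainland: the frog, the snake, the toad | the island: the mantis, the moth]
7. Smuggler goes to the island with the frog.  [the mainland: the snake, the toad | the island: the frog, the mantis, the moth]
8. Smuggler goes back to the mainland alone.  [the mainland: the snake, the toad | the island: the frog, the mantis, the moth]
9. Smuggler goes to the island with the toad.  [the mainland: the snake | the island: the frog, the mantis, the moth, the toad]
10. Smuggler goes back to the mainland alone.  [the mainland: the snake | the island: the frog, the mantis, the moth, the toad]
11. Smuggler goes to the island with the snake.  [the mainland: — | the island: the frog, the mantis, the moth, the snake, the toad]

Yes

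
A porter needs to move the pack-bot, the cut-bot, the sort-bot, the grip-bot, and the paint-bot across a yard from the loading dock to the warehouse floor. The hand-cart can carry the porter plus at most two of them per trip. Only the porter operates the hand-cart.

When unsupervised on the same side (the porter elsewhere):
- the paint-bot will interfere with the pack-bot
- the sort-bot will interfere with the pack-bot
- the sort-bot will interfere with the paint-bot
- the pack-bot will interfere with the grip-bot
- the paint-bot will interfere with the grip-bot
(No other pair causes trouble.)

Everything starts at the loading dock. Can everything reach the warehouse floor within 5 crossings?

Counting alone: the porter can take at most 2 across per trip to the warehouse floor, so moving all 5 needs at least 3 loaded trips out, with a return between consecutive ones — at least 5 crossings.
The safety rule pushes this higher. Following every safe sequence of crossings, the most of the 5 that can be at the warehouse floor as the hand-cart arrives there on crossing 5 is 4 — never all 5.
So the move cannot be finished within 5 crossings. (The shortest complete plan takes 7:)
1. Porter goes to the warehouse floor with the pack-bot and the paint-bot.
2. Porter goes back to the loading dock with the pack-bot.
3. Porter goes to the warehouse floor with the cut-bot and the pack-bot.
4. Porter goes back to the loading dock with the pack-bot.
5. Porter goes to the warehouse floor with the grip-bot and the sort-bot.
6. Porter goes back to the loading dock with the paint-bot.
7. Porter goes to the warehouse floor with the pack-bot and the paint-bot.

No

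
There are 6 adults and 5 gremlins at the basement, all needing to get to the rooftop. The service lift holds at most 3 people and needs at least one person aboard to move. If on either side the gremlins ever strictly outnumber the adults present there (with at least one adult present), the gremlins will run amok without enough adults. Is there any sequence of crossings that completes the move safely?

Yes

1. 3 gremlins → the rooftop.  (the basement: 6A 2G; the rooftop: 0A 3G)
2. 1 gremlin ← the basement.  (the basement: 6A 3G; the rooftop: 0A 2G)
3. 3 adults → the rooftop.  (the basement: 3A 3G; the rooftop: 3A 2G)
4. 1 adult ← the basement.  (the basement: 4A 3G; the rooftop: 2A 2G)
5. 2 adults and 1 gremlin → the rooftop.  (the basement: 2A 2G; the rooftop: 4A 3G)
6. 1 adult ← the basement.  (the basement: 3A 2G; the rooftop: 3A 3G)
7. 2 adults and 1 gremlin → the rooftop.  (the basement: 1A 1G; the rooftop: 5A 4G)
8. 1 adult ← the basement.  (the basement: 2A 1G; the rooftop: 4A 4G)
9. 2 adults and 1 gremlin → the rooftop.  (the basement: 0A 0G; the rooftop: 6A 5G)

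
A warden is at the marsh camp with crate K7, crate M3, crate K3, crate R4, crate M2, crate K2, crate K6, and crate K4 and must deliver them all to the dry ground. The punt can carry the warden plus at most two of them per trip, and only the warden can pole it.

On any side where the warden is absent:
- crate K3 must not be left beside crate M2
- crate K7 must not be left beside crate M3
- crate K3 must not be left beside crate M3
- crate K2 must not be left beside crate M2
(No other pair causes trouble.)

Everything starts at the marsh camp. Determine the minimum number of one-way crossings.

9

Counting alone: the warden can take at most 2 across per trip to the dry ground, so moving all 8 needs at least 4 loaded trips out, with a return between consecutive ones — at least 7 crossings.
The safety rule pushes this higher. Following every safe sequence of crossings, the most of the 8 that can be at the dry ground as the punt arrives there on crossing 7 is 7 — never all 8.
So no plan with fewer than 9 crossings exists, and this one achieves 9:
1. Warden goes to the dry ground with crate M2 and crate M3.
2. Warden goes back to the marsh camp alone.
3. Warden goes to the dry ground with crate K3 and crate K7.
4. Warden goes back to the marsh camp with crate M2 and crate M3.
5. Warden goes to the dry ground with crate K2 and crate R4.
6. Warden goes back to the marsh camp alone.
7. Warden goes to the dry ground with crate K4 and crate K6.
8. Warden goes back to the marsh camp alone.
9. Warden goes to the dry ground with crate M2 and crate M3.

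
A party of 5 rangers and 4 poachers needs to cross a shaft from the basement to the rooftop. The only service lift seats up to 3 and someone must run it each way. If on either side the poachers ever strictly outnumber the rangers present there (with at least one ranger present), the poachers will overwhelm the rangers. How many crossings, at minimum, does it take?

Counting alone: each trip to the rooftop takes at most 3 across and each return brings at least 1 back, so after t trips out (and t−1 returns) at most 3t − (t−1) of the 9 are across; that first reaches 9 at t = 4, so at least 7 crossings are needed.
The plan below uses exactly 7 crossings, so it is optimal:
1. 3 poachers → the rooftop.  (the basement: 5R 1P; the rooftop: 0R 3P)
2. 1 poacher ← the basement.  (the basement: 5R 2P; the rooftop: 0R 2P)
3. 3 rangers → the rooftop.  (the basement: 2R 2P; the rooftop: 3R 2P)
4. 1 ranger ← the basement.  (the basement: 3R 2P; the rooftop: 2R 2P)
5. 2 rangers and 1 poacher → the rooftop.  (the basement: 1R 1P; the rooftop: 4R 3P)
6. 1 ranger ← the basement.  (the basement: 2R 1P; the rooftop: 3R 3P)
7. 2 rangers and 1 poacher → the rooftop.  (the basement: 0R 0P; the rooftop: 5R 4P)

7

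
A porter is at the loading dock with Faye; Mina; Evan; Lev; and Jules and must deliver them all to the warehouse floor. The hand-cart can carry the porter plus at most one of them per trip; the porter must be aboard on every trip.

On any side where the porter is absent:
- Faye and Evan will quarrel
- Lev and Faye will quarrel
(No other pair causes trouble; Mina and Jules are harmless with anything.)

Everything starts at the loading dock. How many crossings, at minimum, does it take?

Counting alone: the porter can take at most 1 across per trip to the warehouse floor, so moving all 5 needs at least 5 loaded trips out, with a return between consecutive ones — at least 9 crossings.
The safety rule pushes this higher. Following every safe sequence of crossings, the most of the 5 that can be at the warehouse floor as the hand-cart arrives there on crossing 9 is 4 — never all 5.
So no plan with fewer than 11 crossings exists, and this one achieves 11:
1. Porter goes to the warehouse floor with Faye.
2. Porter goes back to the loading dock alone.
3. Porter goes to the warehouse floor with Mina.
4. Porter goes back to the loading dock alone.
5. Porter goes to the warehouse floor with Evan.
6. Porter goes back to the loading dock with Faye.
7. Porter goes to the warehouse floor with Lev.
8. Porter goes back to the loading dock alone.
9. Porter goes to the warehouse floor with Jules.
10. Porter goes back to the loading dock alone.
11. Porter goes to the warehouse floor with Faye.

11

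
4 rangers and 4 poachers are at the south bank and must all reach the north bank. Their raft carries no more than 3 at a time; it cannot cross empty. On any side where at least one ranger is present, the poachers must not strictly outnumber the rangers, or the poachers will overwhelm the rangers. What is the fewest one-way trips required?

9

Counting alone: each trip to the north bank takes at most 3 across and each return brings at least 1 back, so after t trips out (and t−1 returns) at most 3t − (t−1) of the 8 are across; that first reaches 8 at t = 4, so at least 7 crossings are needed.
The safety rule pushes this higher. Following every safe sequence of crossings, the most of the 8 that can be at the north bank as the raft arrives there on crossing 7 is 7 — never all 8.
So no plan with fewer than 9 crossings exists, and this one achieves 9:
1. 2 poachers → the north bank.  (the south bank: 4R 2P; the north bank: 0R 2P)
2. 1 poacher ← the south bank.  (the south bank: 4R 3P; the north bank: 0R 1P)
3. 3 poachers → the north bank.  (the south bank: 4R 0P; the north bank: 0R 4P)
4. 1 poacher ← the south bank.  (the south bank: 4R 1P; the north bank: 0R 3P)
5. 3 rangers → the north bank.  (the south bank: 1R 1P; the north bank: 3R 3P)
6. 1 ranger and 1 poacher ← the south bank.  (the south bank: 2R 2P; the north bank: 2R 2P)
7. 2 rangers → the north bank.  (the south bank: 0R 2P; the north bank: 4R 2P)
8. 1 poacher ← the south bank.  (the south bank: 0R 3P; the north bank: 4R 1P)
9. 3 poachers → the north bank.  (the south bank: 0R 0P; the north bank: 4R 4P)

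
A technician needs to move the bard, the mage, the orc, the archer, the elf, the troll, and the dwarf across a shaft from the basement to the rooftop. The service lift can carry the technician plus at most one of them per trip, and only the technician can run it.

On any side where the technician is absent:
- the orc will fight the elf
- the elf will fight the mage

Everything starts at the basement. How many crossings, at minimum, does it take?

Counting alone: the technician can take at most 1 across per trip to the rooftop, so moving all 7 needs at least 7 loaded trips out, with a return between consecutive ones — at least 13 crossings.
The safety rule pushes this higher. Following every safe sequence of crossings, the most of the 7 that can be at the rooftop as the service lift arrives there on crossing 13 is 6 — never all 7.
So no plan with fewer than 15 crossings exists, and this one achieves 15:
1. Technician goes to the rooftop with the elf.  [the basement: the archer, the bard, the dwarf, the mage, the orc, the troll | the rooftop: the elf]
2. Technician goes back to the basement alone.  [the basement: the archer, the bard, the dwarf, the mage, the orc, the troll | the rooftop: the elf]
3. Technician goes to the rooftop with the bard.  [the basement: the archer, the dwarf, the mage, the orc, the troll | the rooftop: the bard, the elf]
4. Technician goes back to the basement alone.  [the basement: the archer, the dwarf, the mage, the orc, the troll | the rooftop: the bard, the elf]
5. Technician goes to the rooftop with the mage.  [the basement: the archer, the dwarf, the orc, the troll | the rooftop: the bard, the elf, the mage]
6. Technician goes back to the basement with the elf.  [the basement: the archer, the dwarf, the elf, the orc, the troll | the rooftop: the bard, the mage]
7. Technician goes to the rooftop with the orc.  [the basement: the archer, the dwarf, the elf, the troll | the rooftop: the bard, the mage, the orc]
8. Technician goes back to the basement alone.  [the basement: the archer, the dwarf, the elf, the troll | the rooftop: the bard, the mage, the orc]
9. Technician goes to the rooftop with the archer.  [the basement: the dwarf, the elf, the troll | the rooftop: the archer, the bard, the mage, the orc]
10. Technician goes back to the basement alone.  [the basement: the dwarf, the elf, the troll | the rooftop: the archer, the bard, the mage, the orc]
11. Technician goes to the rooftop with the troll.  [the basement: the dwarf, the elf | the rooftop: the archer, the bard, the mage, the orc, the troll]
12. Technician goes back to the basement alone.  [the basement: the dwarf, the elf | the rooftop: the archer, the bard, the mage, the orc, the troll]
13. Technician goes to the rooftop with the dwarf.  [the basement: the elf | the rooftop: the archer, the bard, the dwarf, the mage, the orc, the troll]
14. Technician goes back to the basement alone.  [the basement: the elf | the rooftop: the archer, the bard, the dwarf, the mage, the orc, the troll]
15. Technician goes to the rooftop with the elf.  [the basement: — | the rooftop: the archer, the bard, the dwarf, the elf, the mage, the orc, the troll]

15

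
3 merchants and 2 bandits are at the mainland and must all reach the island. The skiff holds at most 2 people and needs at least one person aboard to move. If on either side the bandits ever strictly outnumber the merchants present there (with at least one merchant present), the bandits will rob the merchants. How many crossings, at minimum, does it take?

Counting alone: each trip to the island takes at most 2 across and each return brings at least 1 back, so after t trips out (and t−1 returns) at most 2t − (t−1) of the 5 are across; that first reaches 5 at t = 4, so at least 7 crossings are needed.
The plan below uses exactly 7 crossings, so it is optimal:
1. 2 bandits → the island.  (the mainland: 3M 0B; the island: 0M 2B)
2. 1 bandit ← the mainland.  (the mainland: 3M 1B; the island: 0M 1B)
3. 2 merchants → the island.  (the mainland: 1M 1B; the island: 2M 1B)
4. 1 merchant ← the mainland.  (the mainland: 2M 1B; the island: 1M 1B)
5. 1 merchant and 1 bandit → the island.  (the mainland: 1M 0B; the island: 2M 2B)
6. 1 bandit ← the mainland.  (the mainland: 1M 1B; the island: 2M 1B)
7. 1 merchant and 1 bandit → the island.  (the mainland: 0M 0B; the island: 3M 2B)

7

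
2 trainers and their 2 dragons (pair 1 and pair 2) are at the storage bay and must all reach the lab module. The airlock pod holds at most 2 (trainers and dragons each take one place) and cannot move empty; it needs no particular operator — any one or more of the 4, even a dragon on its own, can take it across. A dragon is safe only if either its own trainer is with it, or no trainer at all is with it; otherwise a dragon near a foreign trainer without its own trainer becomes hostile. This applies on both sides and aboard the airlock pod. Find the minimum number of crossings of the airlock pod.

Counting alone: each trip to the lab module takes at most 2 across and each return brings at least 1 back, so after t trips out (and t−1 returns) at most 2t − (t−1) of the 4 are across; that first reaches 4 at t = 3, so at least 5 crossings are needed.
The plan below uses exactly 5 crossings, so it is optimal:
1. dragon 1 and trainer 1 cross → the lab module.
2. trainer 1 crosses ← the storage bay.
3. trainer 1 and trainer 2 cross → the lab module.
4. trainer 2 crosses ← the storage bay.
5. dragon 2 and trainer 2 cross → the lab module.

5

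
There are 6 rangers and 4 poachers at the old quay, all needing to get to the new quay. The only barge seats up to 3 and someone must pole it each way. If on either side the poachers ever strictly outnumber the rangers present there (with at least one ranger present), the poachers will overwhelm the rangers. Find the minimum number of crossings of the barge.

Counting alone: each trip to the new quay takes at most 3 across and each return brings at least 1 back, so after t trips out (and t−1 returns) at most 3t − (t−1) of the 10 are across; that first reaches 10 at t = 5, so at least 9 crossings are needed.
The plan below uses exactly 9 crossings, so it is optimal:
1. 2 poachers → the new quay.  (the old quay: 6R 2P; the new quay: 0R 2P)
2. 1 poacher ← the old quay.  (the old quay: 6R 3P; the new quay: 0R 1P)
3. 3 poachers → the new quay.  (the old quay: 6R 0P; the new quay: 0R 4P)
4. 1 poacher ← the old quay.  (the old quay: 6R 1P; the new quay: 0R 3P)
5. 3 rangers → the new quay.  (the old quay: 3R 1P; the new quay: 3R 3P)
6. 1 poacher ← the old quay.  (the old quay: 3R 2P; the new quay: 3R 2P)
7. 1 ranger and 2 poachers → the new quay.  (the old quay: 2R 0P; the new quay: 4R 4P)
8. 1 poacher ← the old quay.  (the old quay: 2R 1P; the new quay: 4R 3P)
9. 2 rangers and 1 poacher → the new quay.  (the old quay: 0R 0P; the new quay: 6R 4P)

9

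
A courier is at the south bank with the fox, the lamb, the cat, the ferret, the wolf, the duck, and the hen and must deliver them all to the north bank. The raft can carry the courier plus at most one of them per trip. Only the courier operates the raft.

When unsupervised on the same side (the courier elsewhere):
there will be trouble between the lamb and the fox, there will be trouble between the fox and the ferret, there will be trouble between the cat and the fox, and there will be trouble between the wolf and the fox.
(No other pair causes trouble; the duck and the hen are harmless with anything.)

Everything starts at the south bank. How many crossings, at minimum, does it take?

impossible

Following every safe sequence of crossings from the start, the most of the 7 that can be at the north bank as the raft arrives there on crossings 1, 3, 5, 7 is 1, 2, 3, 4 respectively; the best ever achieved is 4 of 7.
From crossing 9 on, no configuration arises that was not already reachable earlier: only 44 distinct safe configurations (who is on which side, and where the raft is) can ever be reached, none of them has everyone across, and every continuation just revisits them. So no valid plan exists.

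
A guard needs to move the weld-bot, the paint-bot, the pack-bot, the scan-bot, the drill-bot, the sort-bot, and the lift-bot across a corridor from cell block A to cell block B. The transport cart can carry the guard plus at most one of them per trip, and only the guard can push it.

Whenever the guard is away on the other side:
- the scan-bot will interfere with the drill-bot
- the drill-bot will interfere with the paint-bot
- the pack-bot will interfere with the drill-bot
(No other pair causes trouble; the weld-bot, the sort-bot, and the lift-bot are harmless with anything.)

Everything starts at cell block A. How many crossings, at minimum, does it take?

impossible

Following every safe sequence of crossings from the start, the most of the 7 that can be at cell block B as the transport cart arrives there on crossings 1, 3, 5, 7, 9 is 1, 2, 3, 4, 5 respectively; the best ever achieved is 5 of 7.
From crossing 11 on, no configuration arises that was not already reachable earlier: only 72 distinct safe configurations (who is on which side, and where the transport cart is) can ever be reached, none of them has everyone across, and every continuation just revisits them. So no valid plan exists.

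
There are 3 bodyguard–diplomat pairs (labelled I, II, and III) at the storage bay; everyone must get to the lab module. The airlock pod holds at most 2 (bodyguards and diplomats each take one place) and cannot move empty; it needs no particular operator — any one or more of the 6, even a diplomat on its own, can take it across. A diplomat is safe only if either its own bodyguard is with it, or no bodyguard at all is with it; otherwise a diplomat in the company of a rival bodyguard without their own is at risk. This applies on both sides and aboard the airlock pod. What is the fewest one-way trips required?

Counting alone: each trip to the lab module takes at most 2 across and each return brings at least 1 back, so after t trips out (and t−1 returns) at most 2t − (t−1) of the 6 are across; that first reaches 6 at t = 5, so at least 9 crossings are needed.
The safety rule pushes this higher. Following every safe sequence of crossings, the most of the 6 that can be at the lab module as the airlock pod arrives there on crossing 9 is 5 — never all 6.
So no plan with fewer than 11 crossings exists, and this one achieves 11:
1. bodyguard I and diplomat I cross → the lab module.
2. bodyguard I crosses ← the storage bay.
3. diplomat II and diplomat III cross → the lab module.
4. diplomat I crosses ← the storage bay.
5. bodyguard II and bodyguard III cross → the lab module.
6. bodyguard II and diplomat II cross ← the storage bay.
7. bodyguard I and bodyguard II cross → the lab module.
8. diplomat III crosses ← the storage bay.
9. diplomat I and diplomat II cross → the lab module.
10. bodyguard III crosses ← the storage bay.
11. bodyguard III and diplomat III cross → the lab module.

11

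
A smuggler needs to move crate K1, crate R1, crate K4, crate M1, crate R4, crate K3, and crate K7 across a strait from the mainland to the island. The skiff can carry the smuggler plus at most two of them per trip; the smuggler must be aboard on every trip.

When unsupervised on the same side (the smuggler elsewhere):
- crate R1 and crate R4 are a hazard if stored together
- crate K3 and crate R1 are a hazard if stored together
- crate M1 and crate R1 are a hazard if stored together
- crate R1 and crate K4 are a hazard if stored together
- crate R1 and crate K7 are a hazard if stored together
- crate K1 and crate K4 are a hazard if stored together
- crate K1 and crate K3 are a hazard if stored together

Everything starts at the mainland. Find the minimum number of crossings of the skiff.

Counting alone: the smuggler can take at most 2 across per trip to the island, so moving all 7 needs at least 4 loaded trips out, with a return between consecutive ones — at least 7 crossings.
The safety rule pushes this higher. Following every safe sequence of crossings, the most of the 7 that can be at the island as the skiff arrives there on crossing 7 is 6 — never all 7.
So no plan with fewer than 9 crossings exists, and this one achieves 9:
1. Smuggler goes to the island with crate K1 and crate R1.
2. Smuggler goes back to the mainland alone.
3. Smuggler goes to the island with crate K4 and crate M1.
4. Smuggler goes back to the mainland with crate K1 and crate R1.
5. Smuggler goes to the island with crate K3 and crate R1.
6. Smuggler goes back to the mainland with crate R1.
7. Smuggler goes to the island with crate K7 and crate R4.
8. Smuggler goes back to the mainland alone.
9. Smuggler goes to the island with crate K1 and crate R1.

9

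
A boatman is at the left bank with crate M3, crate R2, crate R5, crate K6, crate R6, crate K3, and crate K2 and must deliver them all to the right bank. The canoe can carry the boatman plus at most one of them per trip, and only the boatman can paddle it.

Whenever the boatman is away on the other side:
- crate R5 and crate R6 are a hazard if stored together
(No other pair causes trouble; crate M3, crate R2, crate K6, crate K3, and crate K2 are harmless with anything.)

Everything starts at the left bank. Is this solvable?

1. Boatman goes to the right bank with crate R5.
2. Boatman goes back to the left bank alone.
3. Boatman goes to the right bank with crate M3.
4. Boatman goes back to the left bank alone.
5. Boatman goes to the right bank with crate R2.
6. Boatman goes back to the left bank alone.
7. Boatman goes to the right bank with crate K6.
8. Boatman goes back to the left bank alone.
9. Boatman goes to the right bank with crate K3.
10. Boatman goes back to the left bank alone.
11. Boatman goes to the right bank with crate K2.
12. Boatman goes back to the left bank alone.
13. Boatman goes to the right bank with crate R6.

Yes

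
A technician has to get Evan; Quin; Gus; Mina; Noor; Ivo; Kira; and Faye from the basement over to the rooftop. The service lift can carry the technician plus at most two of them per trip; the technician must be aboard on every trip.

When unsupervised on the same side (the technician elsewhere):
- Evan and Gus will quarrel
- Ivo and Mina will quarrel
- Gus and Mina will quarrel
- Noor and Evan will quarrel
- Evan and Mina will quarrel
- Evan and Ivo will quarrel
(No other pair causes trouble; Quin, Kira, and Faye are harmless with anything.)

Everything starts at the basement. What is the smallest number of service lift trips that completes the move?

Counting alone: the technician can take at most 2 across per trip to the rooftop, so moving all 8 needs at least 4 loaded trips out, with a return between consecutive ones — at least 7 crossings.
The safety rule pushes this higher. Following every safe sequence of crossings, the most of the 8 that can be at the rooftop as the service lift arrives there on crossings 7, 9, 11 is 5, 6, 7 respectively — never all 8.
So no plan with fewer than 13 crossings exists, and this one achieves 13:
1. Technician goes to the rooftop with Evan and Mina.  [the basement: Faye, Gus, Ivo, Kira, Noor, Quin | the rooftop: Evan, Mina]
2. Technician goes back to the basement with Evan.  [the basement: Evan, Faye, Gus, Ivo, Kira, Noor, Quin | the rooftop: Mina]
3. Technician goes to the rooftop with Evan and Quin.  [the basement: Faye, Gus, Ivo, Kira, Noor | the rooftop: Evan, Mina, Quin]
4. Technician goes back to the basement with Evan.  [the basement: Evan, Faye, Gus, Ivo, Kira, Noor | the rooftop: Mina, Quin]
5. Technician goes to the rooftop with Evan and Noor.  [the basement: Faye, Gus, Ivo, Kira | the rooftop: Evan, Mina, Noor, Quin]
6. Technician goes back to the basement with Evan.  [the basement: Evan, Faye, Gus, Ivo, Kira | the rooftop: Mina, Noor, Quin]
7. Technician goes to the rooftop with Evan and Kira.  [the basement: Faye, Gus, Ivo | the rooftop: Evan, Kira, Mina, Noor, Quin]
8. Technician goes back to the basement with Evan.  [the basement: Evan, Faye, Gus, Ivo | the rooftop: Kira, Mina, Noor, Quin]
9. Technician goes to the rooftop with Evan and Faye.  [the basement: Gus, Ivo | the rooftop: Evan, Faye, Kira, Mina, Noor, Quin]
10. Technician goes back to the basement with Evan.  [the basement: Evan, Gus, Ivo | the rooftop: Faye, Kira, Mina, Noor, Quin]
11. Technician goes to the rooftop with Gus and Ivo.  [the basement: Evan | the rooftop: Faye, Gus, Ivo, Kira, Mina, Noor, Quin]
12. Technician goes back to the basement with Mina.  [the basement: Evan, Mina | the rooftop: Faye, Gus, Ivo, Kira, Noor, Quin]
13. Technician goes to the rooftop with Evan and Mina.  [the basement: — | the rooftop: Evan, Faye, Gus, Ivo, Kira, Mina, Noor, Quin]

13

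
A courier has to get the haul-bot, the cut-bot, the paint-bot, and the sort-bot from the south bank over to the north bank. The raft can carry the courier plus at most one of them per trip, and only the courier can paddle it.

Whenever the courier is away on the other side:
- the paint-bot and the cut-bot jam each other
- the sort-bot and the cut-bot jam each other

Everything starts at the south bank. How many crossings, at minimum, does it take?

Counting alone: the courier can take at most 1 across per trip to the north bank, so moving all 4 needs at least 4 loaded trips out, with a return between consecutive ones — at least 7 crossings.
The safety rule pushes this higher. Following every safe sequence of crossings, the most of the 4 that can be at the north bank as the raft arrives there on crossing 7 is 3 — never all 4.
So no plan with fewer than 9 crossings exists, and this one achieves 9:
1. Courier goes to the north bank with the cut-bot.  [the south bank: the haul-bot, the paint-bot, the sort-bot | the north bank: the cut-bot]
2. Courier goes back to the south bank alone.  [the south bank: the haul-bot, the paint-bot, the sort-bot | the north bank: the cut-bot]
3. Courier goes to the north bank with the haul-bot.  [the south bank: the paint-bot, the sort-bot | the north bank: the cut-bot, the haul-bot]
4. Courier goes back to the south bank alone.  [the south bank: the paint-bot, the sort-bot | the north bank: the cut-bot, the haul-bot]
5. Courier goes to the north bank with the paint-bot.  [the south bank: the sort-bot | the north bank: the cut-bot, the haul-bot, the paint-bot]
6. Courier goes back to the south bank with the cut-bot.  [the south bank: the cut-bot, the sort-bot | the north bank: the haul-bot, the paint-bot]
7. Courier goes to the north bank with the sort-bot.  [the south bank: the cut-bot | the north bank: the haul-bot, the paint-bot, the sort-bot]
8. Courier goes back to the south bank alone.  [the south bank: the cut-bot | the north bank: the haul-bot, the paint-bot, the sort-bot]
9. Courier goes to the north bank with the cut-bot.  [the south bank: — | the north bank: the cut-bot, the haul-bot, the paint-bot, the sort-bot]

9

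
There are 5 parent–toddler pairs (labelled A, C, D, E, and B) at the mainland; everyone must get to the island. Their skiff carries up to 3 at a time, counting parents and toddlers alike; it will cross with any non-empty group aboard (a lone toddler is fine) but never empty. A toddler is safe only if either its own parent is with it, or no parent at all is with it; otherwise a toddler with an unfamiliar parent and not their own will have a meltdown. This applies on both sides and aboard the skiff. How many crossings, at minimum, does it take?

11

Counting alone: each trip to the island takes at most 3 across and each return brings at least 1 back, so after t trips out (and t−1 returns) at most 3t − (t−1) of the 10 are across; that first reaches 10 at t = 5, so at least 9 crossings are needed.
The safety rule pushes this higher. Following every safe sequence of crossings, the most of the 10 that can be at the island as the skiff arrives there on crossing 9 is 9 — never all 10.
So no plan with fewer than 11 crossings exists, and this one achieves 11:
1. parent A and toddler A cross → the island.
2. parent A crosses ← the mainland.
3. toddler C, toddler D, and toddler E cross → the island.
4. toddler A crosses ← the mainland.
5. parent C, parent D, and parent E cross → the island.
6. parent C and toddler C cross ← the mainland.
7. parent A, parent B, and parent C cross → the island.
8. toddler D crosses ← the mainland.
9. toddler A and toddler C cross → the island.
10. toddler A crosses ← the mainland.
11. toddler A, toddler B, and toddler D cross → the island.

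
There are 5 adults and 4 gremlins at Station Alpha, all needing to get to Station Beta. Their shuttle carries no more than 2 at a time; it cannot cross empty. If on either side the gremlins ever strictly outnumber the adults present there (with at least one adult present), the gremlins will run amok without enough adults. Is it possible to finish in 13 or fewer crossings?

Counting alone: each trip to Station Beta takes at most 2 across and each return brings at least 1 back, so after t trips out (and t−1 returns) at most 2t − (t−1) of the 9 are across; that first reaches 9 at t = 8, so at least 15 crossings are needed.
Since 13 < 15, 13 crossings cannot be enough. (The shortest complete plan in fact takes 15:)
1. 2 gremlins → Station Beta.  (Station Alpha: 5A 2G; Station Beta: 0A 2G)
2. 1 gremlin ← Station Alpha.  (Station Alpha: 5A 3G; Station Beta: 0A 1G)
3. 2 gremlins → Station Beta.  (Station Alpha: 5A 1G; Station Beta: 0A 3G)
4. 1 gremlin ← Station Alpha.  (Station Alpha: 5A 2G; Station Beta: 0A 2G)
5. 2 adults → Station Beta.  (Station Alpha: 3A 2G; Station Beta: 2A 2G)
6. 1 gremlin ← Station Alpha.  (Station Alpha: 3A 3G; Station Beta: 2A 1G)
7. 1 adult and 1 gremlin → Station Beta.  (Station Alpha: 2A 2G; Station Beta: 3A 2G)
8. 1 adult ← Station Alpha.  (Station Alpha: 3A 2G; Station Beta: 2A 2G)
9. 1 adult and 1 gremlin → Station Beta.  (Station Alpha: 2A 1G; Station Beta: 3A 3G)
10. 1 gremlin ← Station Alpha.  (Station Alpha: 2A 2G; Station Beta: 3A 2G)
11. 1 adult and 1 gremlin → Station Beta.  (Station Alpha: 1A 1G; Station Beta: 4A 3G)
12. 1 adult ← Station Alpha.  (Station Alpha: 2A 1G; Station Beta: 3A 3G)
13. 1 adult and 1 gremlin → Station Beta.  (Station Alpha: 1A 0G; Station Beta: 4A 4G)
14. 1 gremlin ← Station Alpha.  (Station Alpha: 1A 1G; Station Beta: 4A 3G)
15. 1 adult and 1 gremlin → Station Beta.  (Station Alpha: 0A 0G; Station Beta: 5A 4G)

No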